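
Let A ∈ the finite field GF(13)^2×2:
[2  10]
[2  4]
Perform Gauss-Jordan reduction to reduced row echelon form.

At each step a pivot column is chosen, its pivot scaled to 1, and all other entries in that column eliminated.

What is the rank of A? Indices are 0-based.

rank = 2

step 1: normalize row 0 (÷2) = (1, 5)
  row 1: subtract 2×row0 = (0, 7)
step 2: normalize row 1 (÷7) = (0, 1)
  row 0: subtract 5×row1 = (1, 0)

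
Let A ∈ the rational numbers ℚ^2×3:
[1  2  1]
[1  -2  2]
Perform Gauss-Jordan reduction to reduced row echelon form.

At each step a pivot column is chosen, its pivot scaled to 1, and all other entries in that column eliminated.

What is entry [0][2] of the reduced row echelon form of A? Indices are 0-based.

step 1: normalize row 0 (÷1) = (1, 2, 1)
  row 1: subtract 1×row0 = (0, -4, 1)
step 2: normalize row 1 (÷-4) = (0, 1, -1/4)
  row 0: subtract 2×row1 = (1, 0, 3/2)

M[0][2] = 3/2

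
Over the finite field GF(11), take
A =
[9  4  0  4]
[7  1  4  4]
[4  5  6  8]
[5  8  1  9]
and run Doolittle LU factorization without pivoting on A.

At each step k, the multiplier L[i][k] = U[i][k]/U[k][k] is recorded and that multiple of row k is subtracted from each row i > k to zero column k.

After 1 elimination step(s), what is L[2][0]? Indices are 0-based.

k=0: U[0][0]=9
  eliminate (1,0): mult=2, new row 1: (0, 4, 4, 7); set L[1][0]=2
  eliminate (2,0): mult=9, new row 2: (0, 2, 6, 5); set L[2][0]=9
  eliminate (3,0): mult=3, new row 3: (0, 7, 1, 8); set L[3][0]=3

L[2][0] = 9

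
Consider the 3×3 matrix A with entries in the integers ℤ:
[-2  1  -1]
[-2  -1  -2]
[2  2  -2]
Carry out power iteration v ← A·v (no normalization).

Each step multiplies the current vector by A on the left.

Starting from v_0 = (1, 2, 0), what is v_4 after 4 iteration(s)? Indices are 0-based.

v_4 = (0, -140, 192)

v_0 = (1, 2, 0).
v_1 = A·v_0 = (0, -4, 6).
v_2 = A·v_1 = (-10, -8, -20).
v_3 = A·v_2 = (32, 68, 4).
v_4 = A·v_3 = (0, -140, 192).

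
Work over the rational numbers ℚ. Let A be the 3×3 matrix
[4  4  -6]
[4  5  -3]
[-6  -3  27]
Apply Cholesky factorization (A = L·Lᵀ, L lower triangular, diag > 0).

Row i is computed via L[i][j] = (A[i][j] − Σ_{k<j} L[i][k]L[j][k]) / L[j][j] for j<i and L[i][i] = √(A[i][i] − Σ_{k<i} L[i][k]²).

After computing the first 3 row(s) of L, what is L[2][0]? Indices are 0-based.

Step 1: L[0][0] = √(4) = 2.
  L[1][0] = (4) / L[0][0] = 2.
Step 2: L[1][1] = √(1) = 1.
  L[2][0] = (-6) / L[0][0] = -3.
  L[2][1] = (3) / L[1][1] = 3.
Step 3: L[2][2] = √(9) = 3.

L[2][0] = -3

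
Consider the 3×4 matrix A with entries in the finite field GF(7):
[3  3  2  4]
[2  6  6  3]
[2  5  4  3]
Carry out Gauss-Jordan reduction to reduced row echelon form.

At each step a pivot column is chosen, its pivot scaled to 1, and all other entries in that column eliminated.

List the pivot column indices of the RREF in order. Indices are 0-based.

pivot(0,0)=3: scale R0 → (1, 1, 3, 6)
  clear (1,0): R1 −= (2)R0 → (0, 4, 0, 5)
  clear (2,0): R2 −= (2)R0 → (0, 3, 5, 5)
pivot(1,1)=4: scale R1 → (0, 1, 0, 3)
  clear (0,1): R0 −= (1)R1 → (1, 0, 3, 3)
  clear (2,1): R2 −= (3)R1 → (0, 0, 5, 3)
pivot(2,2)=5: scale R2 → (0, 0, 1, 2)
  clear (0,2): R0 −= (3)R2 → (1, 0, 0, 4)

pivot columns: 0, 1, 2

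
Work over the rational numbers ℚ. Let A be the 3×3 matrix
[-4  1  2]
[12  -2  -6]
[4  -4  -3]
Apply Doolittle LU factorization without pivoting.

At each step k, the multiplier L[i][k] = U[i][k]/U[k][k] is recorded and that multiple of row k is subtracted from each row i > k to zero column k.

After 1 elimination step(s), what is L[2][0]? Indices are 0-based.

L[2][0] = -1

k=0: U[0][0]=-4
  eliminate (1,0): mult=-3, new row 1: (0, 1, 0); set L[1][0]=-3
  eliminate (2,0): mult=-1, new row 2: (0, -3, -1); set L[2][0]=-1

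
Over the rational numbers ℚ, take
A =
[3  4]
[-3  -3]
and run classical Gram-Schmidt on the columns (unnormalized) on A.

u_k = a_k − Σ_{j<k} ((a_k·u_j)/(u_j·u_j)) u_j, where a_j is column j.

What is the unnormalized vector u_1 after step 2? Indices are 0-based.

u_1 = (1/2, 1/2)

Step 1: u_0 = a_0 = (3, -3).
Step 2: u_1 = a_1 − (7/6)·u_0 = (1/2, 1/2).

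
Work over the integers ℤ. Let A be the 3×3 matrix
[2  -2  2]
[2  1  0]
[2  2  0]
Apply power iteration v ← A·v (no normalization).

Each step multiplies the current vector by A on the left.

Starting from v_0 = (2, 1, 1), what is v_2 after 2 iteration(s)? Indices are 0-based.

v_0 = (2, 1, 1).
v_1 = A·v_0 = (4, 5, 6).
v_2 = A·v_1 = (10, 13, 18).

v_2 = (10, 13, 18)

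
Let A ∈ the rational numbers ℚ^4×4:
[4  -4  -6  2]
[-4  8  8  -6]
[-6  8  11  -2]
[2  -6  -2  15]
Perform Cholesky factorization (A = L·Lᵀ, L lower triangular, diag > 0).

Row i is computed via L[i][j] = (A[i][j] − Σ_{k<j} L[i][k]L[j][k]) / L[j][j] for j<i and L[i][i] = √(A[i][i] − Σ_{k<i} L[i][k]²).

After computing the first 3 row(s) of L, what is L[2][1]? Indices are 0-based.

Step 1: L[0][0] = √(4) = 2.
  L[1][0] = (-4) / L[0][0] = -2.
Step 2: L[1][1] = √(4) = 2.
  L[2][0] = (-6) / L[0][0] = -3.
  L[2][1] = (2) / L[1][1] = 1.
Step 3: L[2][2] = √(1) = 1.

L[2][1] = 1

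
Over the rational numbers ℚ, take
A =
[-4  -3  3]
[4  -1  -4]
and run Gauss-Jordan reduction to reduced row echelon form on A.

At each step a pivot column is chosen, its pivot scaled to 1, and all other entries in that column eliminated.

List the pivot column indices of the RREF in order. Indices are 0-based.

pivot columns: 0, 1

pivot(0,0)=-4: scale R0 → (1, 3/4, -3/4)
  clear (1,0): R1 −= (4)R0 → (0, -4, -1)
pivot(1,1)=-4: scale R1 → (0, 1, 1/4)
  clear (0,1): R0 −= (3/4)R1 → (1, 0, -15/16)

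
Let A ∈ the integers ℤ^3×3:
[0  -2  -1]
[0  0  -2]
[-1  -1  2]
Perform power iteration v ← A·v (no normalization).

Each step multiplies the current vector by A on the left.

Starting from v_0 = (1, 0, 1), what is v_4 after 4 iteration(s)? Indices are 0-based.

v_4 = (11, -18, 29)

v_0 = (1, 0, 1).
v_1 = A·v_0 = (-1, -2, 1).
v_2 = A·v_1 = (3, -2, 5).
v_3 = A·v_2 = (-1, -10, 9).
v_4 = A·v_3 = (11, -18, 29).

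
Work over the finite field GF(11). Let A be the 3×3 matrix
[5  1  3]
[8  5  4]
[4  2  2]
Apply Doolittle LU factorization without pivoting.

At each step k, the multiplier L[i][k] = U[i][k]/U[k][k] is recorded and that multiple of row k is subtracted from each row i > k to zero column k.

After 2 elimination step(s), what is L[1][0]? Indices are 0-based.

k=0: U[0][0]=5
  eliminate (1,0): mult=6, new row 1: (0, 10, 8); set L[1][0]=6
  eliminate (2,0): mult=3, new row 2: (0, 10, 4); set L[2][0]=3
k=1: U[1][1]=10
  eliminate (2,1): mult=1, new row 2: (0, 0, 7); set L[2][1]=1

L[1][0] = 6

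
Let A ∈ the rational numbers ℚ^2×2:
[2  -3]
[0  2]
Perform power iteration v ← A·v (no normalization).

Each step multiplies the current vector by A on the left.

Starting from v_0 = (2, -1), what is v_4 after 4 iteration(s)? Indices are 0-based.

v_0 = (2, -1).
v_1 = A·v_0 = (7, -2).
v_2 = A·v_1 = (20, -4).
v_3 = A·v_2 = (52, -8).
v_4 = A·v_3 = (128, -16).

v_4 = (128, -16)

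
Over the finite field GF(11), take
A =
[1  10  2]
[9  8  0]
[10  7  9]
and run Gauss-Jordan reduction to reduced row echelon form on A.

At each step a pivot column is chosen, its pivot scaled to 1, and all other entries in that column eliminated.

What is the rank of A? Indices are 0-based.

rank = 3

step 1: normalize row 0 (÷1) = (1, 10, 2)
  row 1: subtract 9×row0 = (0, 6, 4)
  row 2: subtract 10×row0 = (0, 6, 0)
step 2: normalize row 1 (÷6) = (0, 1, 8)
  row 0: subtract 10×row1 = (1, 0, 10)
  row 2: subtract 6×row1 = (0, 0, 7)
step 3: normalize row 2 (÷7) = (0, 0, 1)
  row 0: subtract 10×row2 = (1, 0, 0)
  row 1: subtract 8×row2 = (0, 1, 0)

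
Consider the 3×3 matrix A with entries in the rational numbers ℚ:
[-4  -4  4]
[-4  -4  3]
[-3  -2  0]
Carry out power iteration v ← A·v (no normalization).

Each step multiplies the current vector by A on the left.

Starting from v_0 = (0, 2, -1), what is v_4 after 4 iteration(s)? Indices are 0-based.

v_0 = (0, 2, -1).
v_1 = A·v_0 = (-12, -11, -4).
v_2 = A·v_1 = (76, 80, 58).
v_3 = A·v_2 = (-392, -450, -388).
v_4 = A·v_3 = (1816, 2204, 2076).

v_4 = (1816, 2204, 2076)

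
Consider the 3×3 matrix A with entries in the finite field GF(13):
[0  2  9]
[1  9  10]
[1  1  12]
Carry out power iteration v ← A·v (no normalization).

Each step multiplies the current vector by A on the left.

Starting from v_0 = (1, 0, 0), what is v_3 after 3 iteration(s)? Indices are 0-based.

v_3 = (12, 0, 4)

v_0 = (1, 0, 0).
v_1 = A·v_0 = (0, 1, 1).
v_2 = A·v_1 = (11, 6, 0).
v_3 = A·v_2 = (12, 0, 4).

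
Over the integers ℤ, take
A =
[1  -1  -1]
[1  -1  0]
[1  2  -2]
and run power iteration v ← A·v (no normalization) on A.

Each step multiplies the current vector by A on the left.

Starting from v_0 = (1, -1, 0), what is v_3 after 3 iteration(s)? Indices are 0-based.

v_3 = (-7, 1, -15)

v_0 = (1, -1, 0).
v_1 = A·v_0 = (2, 2, -1).
v_2 = A·v_1 = (1, 0, 8).
v_3 = A·v_2 = (-7, 1, -15).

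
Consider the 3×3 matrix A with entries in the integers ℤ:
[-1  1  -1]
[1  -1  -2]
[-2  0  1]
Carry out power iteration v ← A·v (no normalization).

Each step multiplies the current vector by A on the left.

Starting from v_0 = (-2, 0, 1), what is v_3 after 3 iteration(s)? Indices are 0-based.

v_0 = (-2, 0, 1).
v_1 = A·v_0 = (1, -4, 5).
v_2 = A·v_1 = (-10, -5, 3).
v_3 = A·v_2 = (2, -11, 23).

v_3 = (2, -11, 23)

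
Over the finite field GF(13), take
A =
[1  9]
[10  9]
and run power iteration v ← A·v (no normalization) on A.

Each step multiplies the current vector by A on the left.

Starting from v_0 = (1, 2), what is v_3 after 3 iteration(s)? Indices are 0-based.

v_0 = (1, 2).
v_1 = A·v_0 = (6, 2).
v_2 = A·v_1 = (11, 0).
v_3 = A·v_2 = (11, 6).

v_3 = (11, 6)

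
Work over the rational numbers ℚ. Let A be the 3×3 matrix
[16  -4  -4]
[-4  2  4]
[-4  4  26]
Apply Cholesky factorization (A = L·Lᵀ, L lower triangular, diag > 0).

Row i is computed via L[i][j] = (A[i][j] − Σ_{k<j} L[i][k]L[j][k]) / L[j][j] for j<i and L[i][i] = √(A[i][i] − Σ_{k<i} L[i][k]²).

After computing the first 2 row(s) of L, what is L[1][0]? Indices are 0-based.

L[1][0] = -1

Step 1: L[0][0] = √(16) = 4.
  L[1][0] = (-4) / L[0][0] = -1.
Step 2: L[1][1] = √(1) = 1.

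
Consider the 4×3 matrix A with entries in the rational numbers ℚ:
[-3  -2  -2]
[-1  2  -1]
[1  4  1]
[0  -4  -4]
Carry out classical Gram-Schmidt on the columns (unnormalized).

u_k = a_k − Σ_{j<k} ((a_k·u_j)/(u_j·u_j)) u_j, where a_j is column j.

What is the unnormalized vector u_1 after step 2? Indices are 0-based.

Step 1: u_0 = a_0 = (-3, -1, 1, 0).
Step 2: u_1 = a_1 − (8/11)·u_0 = (2/11, 30/11, 36/11, -4).

u_1 = (2/11, 30/11, 36/11, -4)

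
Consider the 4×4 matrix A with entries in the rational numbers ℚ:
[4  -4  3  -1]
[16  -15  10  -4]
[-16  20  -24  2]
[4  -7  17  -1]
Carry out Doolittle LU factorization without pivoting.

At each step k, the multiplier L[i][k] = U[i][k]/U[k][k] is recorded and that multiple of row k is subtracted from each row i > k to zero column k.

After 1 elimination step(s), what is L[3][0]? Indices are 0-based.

L[3][0] = 1

Step 1: pivot at (0,0) is 4.
  row1 ← row1 − (4)·row0  ⇒  L[1][0]=4, U row1=(0, 1, -2, 0)
  row2 ← row2 − (-4)·row0  ⇒  L[2][0]=-4, U row2=(0, 4, -12, -2)
  row3 ← row3 − (1)·row0  ⇒  L[3][0]=1, U row3=(0, -3, 14, 0)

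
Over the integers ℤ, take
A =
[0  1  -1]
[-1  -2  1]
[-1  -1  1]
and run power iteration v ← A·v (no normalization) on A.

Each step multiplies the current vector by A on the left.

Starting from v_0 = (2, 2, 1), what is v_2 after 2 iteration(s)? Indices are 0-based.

v_2 = (-2, 6, 1)

v_0 = (2, 2, 1).
v_1 = A·v_0 = (1, -5, -3).
v_2 = A·v_1 = (-2, 6, 1).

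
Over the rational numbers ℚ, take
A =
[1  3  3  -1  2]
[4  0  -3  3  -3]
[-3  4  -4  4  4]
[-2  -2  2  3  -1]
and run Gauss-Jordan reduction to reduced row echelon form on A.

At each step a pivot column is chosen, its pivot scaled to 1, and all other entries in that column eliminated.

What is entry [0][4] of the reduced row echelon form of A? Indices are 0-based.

[1] R0 /= 1  ⇒  (1, 3, 3, -1, 2)
     R1 -= 4·R0  ⇒  (0, -12, -15, 7, -11)
     R2 -= -3·R0  ⇒  (0, 13, 5, 1, 10)
     R3 -= -2·R0  ⇒  (0, 4, 8, 1, 3)
[2] R1 /= -12  ⇒  (0, 1, 5/4, -7/12, 11/12)
     R0 -= 3·R1  ⇒  (1, 0, -3/4, 3/4, -3/4)
     R2 -= 13·R1  ⇒  (0, 0, -45/4, 103/12, -23/12)
     R3 -= 4·R1  ⇒  (0, 0, 3, 10/3, -2/3)
[3] R2 /= -45/4  ⇒  (0, 0, 1, -103/135, 23/135)
     R0 -= -3/4·R2  ⇒  (1, 0, 0, 8/45, -28/45)
     R1 -= 5/4·R2  ⇒  (0, 1, 0, 10/27, 19/27)
     R3 -= 3·R2  ⇒  (0, 0, 0, 253/45, -53/45)
[4] R3 /= 253/45  ⇒  (0, 0, 0, 1, -53/253)
     R0 -= 8/45·R3  ⇒  (1, 0, 0, 0, -148/253)
     R1 -= 10/27·R3  ⇒  (0, 1, 0, 0, 593/759)
     R2 -= -103/135·R3  ⇒  (0, 0, 1, 0, 8/759)

M[0][4] = -148/253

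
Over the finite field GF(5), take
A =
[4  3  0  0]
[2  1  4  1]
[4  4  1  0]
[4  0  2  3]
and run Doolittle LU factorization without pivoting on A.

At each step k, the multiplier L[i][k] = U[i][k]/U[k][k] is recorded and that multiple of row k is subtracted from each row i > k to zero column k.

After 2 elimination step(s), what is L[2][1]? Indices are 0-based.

Step 1: pivot at (0,0) is 4.
  row1 ← row1 − (3)·row0  ⇒  L[1][0]=3, U row1=(0, 2, 4, 1)
  row2 ← row2 − (1)·row0  ⇒  L[2][0]=1, U row2=(0, 1, 1, 0)
  row3 ← row3 − (1)·row0  ⇒  L[3][0]=1, U row3=(0, 2, 2, 3)
Step 2: pivot at (1,1) is 2.
  row2 ← row2 − (3)·row1  ⇒  L[2][1]=3, U row2=(0, 0, 4, 2)
  row3 ← row3 − (1)·row1  ⇒  L[3][1]=1, U row3=(0, 0, 3, 2)

L[2][1] = 3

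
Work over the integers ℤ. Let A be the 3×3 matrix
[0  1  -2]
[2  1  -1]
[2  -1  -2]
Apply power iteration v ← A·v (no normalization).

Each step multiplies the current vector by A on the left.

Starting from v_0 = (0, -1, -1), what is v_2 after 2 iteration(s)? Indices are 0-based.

v_0 = (0, -1, -1).
v_1 = A·v_0 = (1, 0, 3).
v_2 = A·v_1 = (-6, -1, -4).

v_2 = (-6, -1, -4)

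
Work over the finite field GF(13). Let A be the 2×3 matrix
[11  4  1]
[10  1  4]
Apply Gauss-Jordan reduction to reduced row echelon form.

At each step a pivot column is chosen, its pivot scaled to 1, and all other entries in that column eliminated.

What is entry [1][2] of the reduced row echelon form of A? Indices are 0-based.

M[1][2] = 6

pivot(0,0)=11: scale R0 → (1, 11, 6)
  clear (1,0): R1 −= (10)R0 → (0, 8, 9)
pivot(1,1)=8: scale R1 → (0, 1, 6)
  clear (0,1): R0 −= (11)R1 → (1, 0, 5)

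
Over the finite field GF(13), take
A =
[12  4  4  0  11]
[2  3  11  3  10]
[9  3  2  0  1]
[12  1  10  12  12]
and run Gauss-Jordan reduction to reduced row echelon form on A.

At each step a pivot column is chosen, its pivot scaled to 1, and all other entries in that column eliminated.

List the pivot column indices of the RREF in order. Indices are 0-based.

step 1: normalize row 0 (÷12) = (1, 9, 9, 0, 2)
  row 1: subtract 2×row0 = (0, 11, 6, 3, 6)
  row 2: subtract 9×row0 = (0, 0, 12, 0, 9)
  row 3: subtract 12×row0 = (0, 10, 6, 12, 1)
step 2: normalize row 1 (÷11) = (0, 1, 10, 5, 10)
  row 0: subtract 9×row1 = (1, 0, 10, 7, 3)
  row 3: subtract 10×row1 = (0, 0, 10, 1, 5)
step 3: normalize row 2 (÷12) = (0, 0, 1, 0, 4)
  row 0: subtract 10×row2 = (1, 0, 0, 7, 2)
  row 1: subtract 10×row2 = (0, 1, 0, 5, 9)
  row 3: subtract 10×row2 = (0, 0, 0, 1, 4)
step 4: normalize row 3 (÷1) = (0, 0, 0, 1, 4)
  row 0: subtract 7×row3 = (1, 0, 0, 0, 0)
  row 1: subtract 5×row3 = (0, 1, 0, 0, 2)

pivot columns: 0, 1, 2, 3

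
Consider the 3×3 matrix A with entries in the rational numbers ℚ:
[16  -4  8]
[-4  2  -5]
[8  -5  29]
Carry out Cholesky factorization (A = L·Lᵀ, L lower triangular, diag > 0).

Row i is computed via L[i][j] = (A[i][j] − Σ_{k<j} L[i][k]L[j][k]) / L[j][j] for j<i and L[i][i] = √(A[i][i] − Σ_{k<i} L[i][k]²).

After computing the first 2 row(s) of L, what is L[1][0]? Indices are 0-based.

L[1][0] = -1

Step 1: L[0][0] = √(16) = 4.
  L[1][0] = (-4) / L[0][0] = -1.
Step 2: L[1][1] = √(1) = 1.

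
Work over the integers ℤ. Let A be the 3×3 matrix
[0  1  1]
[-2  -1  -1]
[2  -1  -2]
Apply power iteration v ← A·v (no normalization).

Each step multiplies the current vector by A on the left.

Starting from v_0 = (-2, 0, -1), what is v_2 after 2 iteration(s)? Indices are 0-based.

v_2 = (3, -1, -3)

v_0 = (-2, 0, -1).
v_1 = A·v_0 = (-1, 5, -2).
v_2 = A·v_1 = (3, -1, -3).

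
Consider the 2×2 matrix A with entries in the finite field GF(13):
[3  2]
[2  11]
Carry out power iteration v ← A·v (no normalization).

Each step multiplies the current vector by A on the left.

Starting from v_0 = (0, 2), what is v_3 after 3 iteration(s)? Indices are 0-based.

v_3 = (5, 2)

v_0 = (0, 2).
v_1 = A·v_0 = (4, 9).
v_2 = A·v_1 = (4, 3).
v_3 = A·v_2 = (5, 2).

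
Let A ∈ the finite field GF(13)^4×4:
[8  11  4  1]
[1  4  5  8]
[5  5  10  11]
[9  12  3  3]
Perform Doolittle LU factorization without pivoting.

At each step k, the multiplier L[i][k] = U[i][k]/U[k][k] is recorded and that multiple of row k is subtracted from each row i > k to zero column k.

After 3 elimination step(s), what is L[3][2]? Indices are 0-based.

L[3][2] = 2

k=0: U[0][0]=8
  eliminate (1,0): mult=5, new row 1: (0, 1, 11, 3); set L[1][0]=5
  eliminate (2,0): mult=12, new row 2: (0, 3, 1, 12); set L[2][0]=12
  eliminate (3,0): mult=6, new row 3: (0, 11, 5, 10); set L[3][0]=6
k=1: U[1][1]=1
  eliminate (2,1): mult=3, new row 2: (0, 0, 7, 3); set L[2][1]=3
  eliminate (3,1): mult=11, new row 3: (0, 0, 1, 3); set L[3][1]=11
k=2: U[2][2]=7
  eliminate (3,2): mult=2, new row 3: (0, 0, 0, 10); set L[3][2]=2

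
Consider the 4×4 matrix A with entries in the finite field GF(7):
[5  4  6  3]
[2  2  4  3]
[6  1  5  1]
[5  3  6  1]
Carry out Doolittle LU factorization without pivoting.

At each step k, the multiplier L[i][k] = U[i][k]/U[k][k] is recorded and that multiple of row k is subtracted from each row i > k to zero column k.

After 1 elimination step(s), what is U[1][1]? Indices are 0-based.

k=0: U[0][0]=5
  eliminate (1,0): mult=6, new row 1: (0, 6, 3, 6); set L[1][0]=6
  eliminate (2,0): mult=4, new row 2: (0, 6, 2, 3); set L[2][0]=4
  eliminate (3,0): mult=1, new row 3: (0, 6, 0, 5); set L[3][0]=1

U[1][1] = 6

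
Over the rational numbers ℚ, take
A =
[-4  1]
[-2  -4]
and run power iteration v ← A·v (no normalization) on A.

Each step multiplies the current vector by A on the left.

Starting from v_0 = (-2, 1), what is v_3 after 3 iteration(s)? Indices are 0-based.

v_3 = (126, 144)

v_0 = (-2, 1).
v_1 = A·v_0 = (9, 0).
v_2 = A·v_1 = (-36, -18).
v_3 = A·v_2 = (126, 144).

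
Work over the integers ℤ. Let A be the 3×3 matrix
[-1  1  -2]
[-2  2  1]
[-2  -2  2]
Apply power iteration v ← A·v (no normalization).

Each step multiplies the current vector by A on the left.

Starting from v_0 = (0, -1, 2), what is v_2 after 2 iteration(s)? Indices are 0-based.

v_0 = (0, -1, 2).
v_1 = A·v_0 = (-5, 0, 6).
v_2 = A·v_1 = (-7, 16, 22).

v_2 = (-7, 16, 22)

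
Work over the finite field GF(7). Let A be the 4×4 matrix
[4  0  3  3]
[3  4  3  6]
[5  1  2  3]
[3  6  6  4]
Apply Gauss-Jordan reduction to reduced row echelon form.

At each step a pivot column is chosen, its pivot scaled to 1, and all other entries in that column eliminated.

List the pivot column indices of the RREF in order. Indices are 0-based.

step 1: normalize row 0 (÷4) = (1, 0, 6, 6)
  row 1: subtract 3×row0 = (0, 4, 6, 2)
  row 2: subtract 5×row0 = (0, 1, 0, 1)
  row 3: subtract 3×row0 = (0, 6, 2, 0)
step 2: normalize row 1 (÷4) = (0, 1, 5, 4)
  row 2: subtract 1×row1 = (0, 0, 2, 4)
  row 3: subtract 6×row1 = (0, 0, 0, 4)
step 3: normalize row 2 (÷2) = (0, 0, 1, 2)
  row 0: subtract 6×row2 = (1, 0, 0, 1)
  row 1: subtract 5×row2 = (0, 1, 0, 1)
step 4: normalize row 3 (÷4) = (0, 0, 0, 1)
  row 0: subtract 1×row3 = (1, 0, 0, 0)
  row 1: subtract 1×row3 = (0, 1, 0, 0)
  row 2: subtract 2×row3 = (0, 0, 1, 0)

pivot columns: 0, 1, 2, 3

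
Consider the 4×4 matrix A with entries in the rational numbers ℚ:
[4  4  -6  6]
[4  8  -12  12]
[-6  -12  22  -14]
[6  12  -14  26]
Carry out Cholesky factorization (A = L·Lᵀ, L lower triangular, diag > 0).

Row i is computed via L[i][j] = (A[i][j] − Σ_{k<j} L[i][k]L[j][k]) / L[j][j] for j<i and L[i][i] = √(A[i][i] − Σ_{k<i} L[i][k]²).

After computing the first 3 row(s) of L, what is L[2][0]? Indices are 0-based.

Step 1: L[0][0] = √(4) = 2.
  L[1][0] = (4) / L[0][0] = 2.
Step 2: L[1][1] = √(4) = 2.
  L[2][0] = (-6) / L[0][0] = -3.
  L[2][1] = (-6) / L[1][1] = -3.
Step 3: L[2][2] = √(4) = 2.

L[2][0] = -3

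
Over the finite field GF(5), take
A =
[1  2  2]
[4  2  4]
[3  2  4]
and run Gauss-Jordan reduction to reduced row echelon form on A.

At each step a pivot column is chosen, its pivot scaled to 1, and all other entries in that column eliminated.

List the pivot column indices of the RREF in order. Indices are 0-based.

pivot columns: 0, 1, 2

pivot(0,0)=1: scale R0 → (1, 2, 2)
  clear (1,0): R1 −= (4)R0 → (0, 4, 1)
  clear (2,0): R2 −= (3)R0 → (0, 1, 3)
pivot(1,1)=4: scale R1 → (0, 1, 4)
  clear (0,1): R0 −= (2)R1 → (1, 0, 4)
  clear (2,1): R2 −= (1)R1 → (0, 0, 4)
pivot(2,2)=4: scale R2 → (0, 0, 1)
  clear (0,2): R0 −= (4)R2 → (1, 0, 0)
  clear (1,2): R1 −= (4)R2 → (0, 1, 0)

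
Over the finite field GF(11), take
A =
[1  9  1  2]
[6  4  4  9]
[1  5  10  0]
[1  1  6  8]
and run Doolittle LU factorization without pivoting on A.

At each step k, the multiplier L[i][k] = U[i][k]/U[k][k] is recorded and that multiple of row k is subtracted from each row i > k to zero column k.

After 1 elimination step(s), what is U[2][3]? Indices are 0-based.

U[2][3] = 9

Step 1: pivot at (0,0) is 1.
  row1 ← row1 − (6)·row0  ⇒  L[1][0]=6, U row1=(0, 5, 9, 8)
  row2 ← row2 − (1)·row0  ⇒  L[2][0]=1, U row2=(0, 7, 9, 9)
  row3 ← row3 − (1)·row0  ⇒  L[3][0]=1, U row3=(0, 3, 5, 6)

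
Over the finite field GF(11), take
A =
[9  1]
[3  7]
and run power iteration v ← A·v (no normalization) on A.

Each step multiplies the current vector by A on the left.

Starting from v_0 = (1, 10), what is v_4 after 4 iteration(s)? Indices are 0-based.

v_4 = (5, 9)

v_0 = (1, 10).
v_1 = A·v_0 = (8, 7).
v_2 = A·v_1 = (2, 7).
v_3 = A·v_2 = (3, 0).
v_4 = A·v_3 = (5, 9).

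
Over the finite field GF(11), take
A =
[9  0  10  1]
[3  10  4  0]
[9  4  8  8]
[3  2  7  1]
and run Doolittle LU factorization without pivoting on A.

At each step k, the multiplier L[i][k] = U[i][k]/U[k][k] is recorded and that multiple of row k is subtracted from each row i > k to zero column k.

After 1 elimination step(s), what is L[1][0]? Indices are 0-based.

L[1][0] = 4

k=0: U[0][0]=9
  eliminate (1,0): mult=4, new row 1: (0, 10, 8, 7); set L[1][0]=4
  eliminate (2,0): mult=1, new row 2: (0, 4, 9, 7); set L[2][0]=1
  eliminate (3,0): mult=4, new row 3: (0, 2, 0, 8); set L[3][0]=4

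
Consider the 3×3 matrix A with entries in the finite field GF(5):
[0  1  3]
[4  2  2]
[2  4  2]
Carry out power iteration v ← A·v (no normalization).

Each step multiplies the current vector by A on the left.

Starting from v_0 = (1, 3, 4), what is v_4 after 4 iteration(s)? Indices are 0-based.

v_0 = (1, 3, 4).
v_1 = A·v_0 = (0, 3, 2).
v_2 = A·v_1 = (4, 0, 1).
v_3 = A·v_2 = (3, 3, 0).
v_4 = A·v_3 = (3, 3, 3).

v_4 = (3, 3, 3)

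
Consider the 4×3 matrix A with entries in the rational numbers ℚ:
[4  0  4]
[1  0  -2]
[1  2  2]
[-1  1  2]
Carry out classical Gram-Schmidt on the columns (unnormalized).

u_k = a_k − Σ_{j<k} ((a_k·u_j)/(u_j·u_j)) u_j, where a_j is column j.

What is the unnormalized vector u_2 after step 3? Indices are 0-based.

Step 1: u_0 = a_0 = (4, 1, 1, -1).
Step 2: u_1 = a_1 − (1/19)·u_0 = (-4/19, -1/19, 37/19, 20/19).
Step 3: u_2 = a_2 − (14/19)·u_0 − (50/47)·u_1 = (60/47, -126/47, -38/47, 76/47).

u_2 = (60/47, -126/47, -38/47, 76/47)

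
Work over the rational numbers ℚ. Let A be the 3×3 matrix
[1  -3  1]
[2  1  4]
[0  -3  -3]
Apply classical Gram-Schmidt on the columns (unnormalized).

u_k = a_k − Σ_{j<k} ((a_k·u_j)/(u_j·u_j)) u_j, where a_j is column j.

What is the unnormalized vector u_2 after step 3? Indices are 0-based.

Step 1: u_0 = a_0 = (1, 2, 0).
Step 2: u_1 = a_1 − (-1/5)·u_0 = (-14/5, 7/5, -3).
Step 3: u_2 = a_2 − (9/5)·u_0 − (59/94)·u_1 = (45/47, -45/94, -105/94).

u_2 = (45/47, -45/94, -105/94)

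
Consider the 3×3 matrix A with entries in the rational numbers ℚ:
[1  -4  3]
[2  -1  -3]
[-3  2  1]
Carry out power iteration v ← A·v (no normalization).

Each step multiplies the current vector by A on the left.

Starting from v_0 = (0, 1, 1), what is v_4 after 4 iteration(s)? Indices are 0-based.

v_0 = (0, 1, 1).
v_1 = A·v_0 = (-1, -4, 3).
v_2 = A·v_1 = (24, -7, -2).
v_3 = A·v_2 = (46, 61, -88).
v_4 = A·v_3 = (-462, 295, -104).

v_4 = (-462, 295, -104)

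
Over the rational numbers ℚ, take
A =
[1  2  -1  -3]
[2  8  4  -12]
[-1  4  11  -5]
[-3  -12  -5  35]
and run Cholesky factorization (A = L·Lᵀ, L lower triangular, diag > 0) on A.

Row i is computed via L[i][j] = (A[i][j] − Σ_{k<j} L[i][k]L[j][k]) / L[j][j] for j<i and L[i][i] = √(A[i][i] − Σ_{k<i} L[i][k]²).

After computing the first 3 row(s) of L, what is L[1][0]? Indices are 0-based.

L[1][0] = 2

Step 1: L[0][0] = √(1) = 1.
  L[1][0] = (2) / L[0][0] = 2.
Step 2: L[1][1] = √(4) = 2.
  L[2][0] = (-1) / L[0][0] = -1.
  L[2][1] = (6) / L[1][1] = 3.
Step 3: L[2][2] = √(1) = 1.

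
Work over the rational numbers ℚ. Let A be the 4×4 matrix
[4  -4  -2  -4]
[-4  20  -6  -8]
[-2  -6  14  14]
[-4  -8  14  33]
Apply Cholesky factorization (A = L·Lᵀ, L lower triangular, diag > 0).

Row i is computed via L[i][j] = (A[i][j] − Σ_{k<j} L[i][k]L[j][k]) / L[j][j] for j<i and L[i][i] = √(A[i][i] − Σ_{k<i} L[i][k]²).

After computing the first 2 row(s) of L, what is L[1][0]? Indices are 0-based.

Step 1: L[0][0] = √(4) = 2.
  L[1][0] = (-4) / L[0][0] = -2.
Step 2: L[1][1] = √(16) = 4.

L[1][0] = -2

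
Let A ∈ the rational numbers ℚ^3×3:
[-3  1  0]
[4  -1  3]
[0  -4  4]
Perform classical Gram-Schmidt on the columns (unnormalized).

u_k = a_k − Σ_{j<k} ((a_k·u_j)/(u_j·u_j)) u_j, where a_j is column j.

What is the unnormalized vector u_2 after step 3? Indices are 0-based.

u_2 = (640/401, 480/401, 40/401)

Step 1: u_0 = a_0 = (-3, 4, 0).
Step 2: u_1 = a_1 − (-7/25)·u_0 = (4/25, 3/25, -4).
Step 3: u_2 = a_2 − (12/25)·u_0 − (-391/401)·u_1 = (640/401, 480/401, 40/401).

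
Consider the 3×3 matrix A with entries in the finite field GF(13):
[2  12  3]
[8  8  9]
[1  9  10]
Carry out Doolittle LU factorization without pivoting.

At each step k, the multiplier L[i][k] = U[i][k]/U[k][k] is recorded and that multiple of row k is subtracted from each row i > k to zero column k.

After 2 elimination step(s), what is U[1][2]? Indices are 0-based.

U[1][2] = 10

Step 1: pivot at (0,0) is 2.
  row1 ← row1 − (4)·row0  ⇒  L[1][0]=4, U row1=(0, 12, 10)
  row2 ← row2 − (7)·row0  ⇒  L[2][0]=7, U row2=(0, 3, 2)
Step 2: pivot at (1,1) is 12.
  row2 ← row2 − (10)·row1  ⇒  L[2][1]=10, U row2=(0, 0, 6)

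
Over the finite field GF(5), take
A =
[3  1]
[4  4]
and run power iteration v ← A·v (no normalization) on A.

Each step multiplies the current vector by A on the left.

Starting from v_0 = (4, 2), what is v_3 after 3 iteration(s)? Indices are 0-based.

v_3 = (0, 2)

v_0 = (4, 2).
v_1 = A·v_0 = (4, 4).
v_2 = A·v_1 = (1, 2).
v_3 = A·v_2 = (0, 2).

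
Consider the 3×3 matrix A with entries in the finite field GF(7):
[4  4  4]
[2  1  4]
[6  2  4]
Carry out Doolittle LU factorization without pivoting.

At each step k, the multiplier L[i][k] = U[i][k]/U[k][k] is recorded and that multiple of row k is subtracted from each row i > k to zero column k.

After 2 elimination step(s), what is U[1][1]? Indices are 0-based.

U[1][1] = 6

k=0: U[0][0]=4
  eliminate (1,0): mult=4, new row 1: (0, 6, 2); set L[1][0]=4
  eliminate (2,0): mult=5, new row 2: (0, 3, 5); set L[2][0]=5
k=1: U[1][1]=6
  eliminate (2,1): mult=4, new row 2: (0, 0, 4); set L[2][1]=4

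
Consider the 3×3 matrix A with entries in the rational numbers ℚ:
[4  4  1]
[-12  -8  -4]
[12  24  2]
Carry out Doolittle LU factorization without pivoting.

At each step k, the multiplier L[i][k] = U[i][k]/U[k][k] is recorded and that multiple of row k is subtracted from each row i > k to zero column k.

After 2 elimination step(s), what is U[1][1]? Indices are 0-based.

Step 1: pivot at (0,0) is 4.
  row1 ← row1 − (-3)·row0  ⇒  L[1][0]=-3, U row1=(0, 4, -1)
  row2 ← row2 − (3)·row0  ⇒  L[2][0]=3, U row2=(0, 12, -1)
Step 2: pivot at (1,1) is 4.
  row2 ← row2 − (3)·row1  ⇒  L[2][1]=3, U row2=(0, 0, 2)

U[1][1] = 4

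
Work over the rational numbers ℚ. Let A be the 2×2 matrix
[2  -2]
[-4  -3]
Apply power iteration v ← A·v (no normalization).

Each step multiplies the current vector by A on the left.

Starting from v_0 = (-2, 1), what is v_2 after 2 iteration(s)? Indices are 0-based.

v_2 = (-22, 9)

v_0 = (-2, 1).
v_1 = A·v_0 = (-6, 5).
v_2 = A·v_1 = (-22, 9).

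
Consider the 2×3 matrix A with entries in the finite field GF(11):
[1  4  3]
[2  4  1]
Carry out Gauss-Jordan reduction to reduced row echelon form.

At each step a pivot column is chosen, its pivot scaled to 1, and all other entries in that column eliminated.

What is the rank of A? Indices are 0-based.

rank = 2

step 1: normalize row 0 (÷1) = (1, 4, 3)
  row 1: subtract 2×row0 = (0, 7, 6)
step 2: normalize row 1 (÷7) = (0, 1, 4)
  row 0: subtract 4×row1 = (1, 0, 9)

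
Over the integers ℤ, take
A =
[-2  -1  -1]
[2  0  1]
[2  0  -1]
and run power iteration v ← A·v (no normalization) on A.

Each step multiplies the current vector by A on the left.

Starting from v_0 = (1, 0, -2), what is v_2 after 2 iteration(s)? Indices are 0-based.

v_0 = (1, 0, -2).
v_1 = A·v_0 = (0, 0, 4).
v_2 = A·v_1 = (-4, 4, -4).

v_2 = (-4, 4, -4)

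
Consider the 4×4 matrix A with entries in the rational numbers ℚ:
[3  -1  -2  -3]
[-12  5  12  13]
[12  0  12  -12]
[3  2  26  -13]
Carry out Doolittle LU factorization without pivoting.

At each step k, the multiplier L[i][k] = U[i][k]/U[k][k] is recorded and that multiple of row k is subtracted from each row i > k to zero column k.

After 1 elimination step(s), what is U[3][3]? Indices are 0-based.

[col 0] pivot 3
  R1 -= -4*R0 → (0, 1, 4, 1)  (L[1][0] := -4)
  R2 -= 4*R0 → (0, 4, 20, 0)  (L[2][0] := 4)
  R3 -= 1*R0 → (0, 3, 28, -10)  (L[3][0] := 1)

U[3][3] = -10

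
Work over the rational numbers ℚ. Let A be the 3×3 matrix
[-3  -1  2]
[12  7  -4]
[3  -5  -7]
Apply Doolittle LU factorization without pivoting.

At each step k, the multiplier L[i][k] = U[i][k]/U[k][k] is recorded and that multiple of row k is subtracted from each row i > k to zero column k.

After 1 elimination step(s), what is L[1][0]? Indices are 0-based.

[col 0] pivot -3
  R1 -= -4*R0 → (0, 3, 4)  (L[1][0] := -4)
  R2 -= -1*R0 → (0, -6, -5)  (L[2][0] := -1)

L[1][0] = -4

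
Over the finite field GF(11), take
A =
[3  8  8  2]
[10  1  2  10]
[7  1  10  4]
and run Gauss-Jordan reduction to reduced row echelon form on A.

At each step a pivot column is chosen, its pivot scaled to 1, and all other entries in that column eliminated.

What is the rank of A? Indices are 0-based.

rank = 3

pivot(0,0)=3: scale R0 → (1, 10, 10, 8)
  clear (1,0): R1 −= (10)R0 → (0, 0, 1, 7)
  clear (2,0): R2 −= (7)R0 → (0, 8, 6, 3)
pivot(1,1): swap R1↔R2
pivot(1,1)=8: scale R1 → (0, 1, 9, 10)
  clear (0,1): R0 −= (10)R1 → (1, 0, 8, 7)
pivot(2,2)=1: scale R2 → (0, 0, 1, 7)
  clear (0,2): R0 −= (8)R2 → (1, 0, 0, 6)
  clear (1,2): R1 −= (9)R2 → (0, 1, 0, 2)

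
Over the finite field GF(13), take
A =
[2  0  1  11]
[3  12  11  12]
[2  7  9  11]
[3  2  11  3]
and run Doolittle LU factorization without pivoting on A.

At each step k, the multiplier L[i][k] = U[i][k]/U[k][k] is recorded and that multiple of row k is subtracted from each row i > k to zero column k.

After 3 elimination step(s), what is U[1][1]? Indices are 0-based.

k=0: U[0][0]=2
  eliminate (1,0): mult=8, new row 1: (0, 12, 3, 2); set L[1][0]=8
  eliminate (2,0): mult=1, new row 2: (0, 7, 8, 0); set L[2][0]=1
  eliminate (3,0): mult=8, new row 3: (0, 2, 3, 6); set L[3][0]=8
k=1: U[1][1]=12
  eliminate (2,1): mult=6, new row 2: (0, 0, 3, 1); set L[2][1]=6
  eliminate (3,1): mult=11, new row 3: (0, 0, 9, 10); set L[3][1]=11
k=2: U[2][2]=3
  eliminate (3,2): mult=3, new row 3: (0, 0, 0, 7); set L[3][2]=3

U[1][1] = 12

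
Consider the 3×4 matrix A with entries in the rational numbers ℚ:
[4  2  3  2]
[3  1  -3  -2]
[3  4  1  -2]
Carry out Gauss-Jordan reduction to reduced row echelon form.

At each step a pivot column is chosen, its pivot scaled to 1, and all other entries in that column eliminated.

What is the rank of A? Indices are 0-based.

pivot(0,0)=4: scale R0 → (1, 1/2, 3/4, 1/2)
  clear (1,0): R1 −= (3)R0 → (0, -1/2, -21/4, -7/2)
  clear (2,0): R2 −= (3)R0 → (0, 5/2, -5/4, -7/2)
pivot(1,1)=-1/2: scale R1 → (0, 1, 21/2, 7)
  clear (0,1): R0 −= (1/2)R1 → (1, 0, -9/2, -3)
  clear (2,1): R2 −= (5/2)R1 → (0, 0, -55/2, -21)
pivot(2,2)=-55/2: scale R2 → (0, 0, 1, 42/55)
  clear (0,2): R0 −= (-9/2)R2 → (1, 0, 0, 24/55)
  clear (1,2): R1 −= (21/2)R2 → (0, 1, 0, -56/55)

rank = 3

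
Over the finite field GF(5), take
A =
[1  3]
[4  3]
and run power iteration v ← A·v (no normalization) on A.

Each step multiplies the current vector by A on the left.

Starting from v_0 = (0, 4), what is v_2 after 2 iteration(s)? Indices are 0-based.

v_2 = (3, 4)

v_0 = (0, 4).
v_1 = A·v_0 = (2, 2).
v_2 = A·v_1 = (3, 4).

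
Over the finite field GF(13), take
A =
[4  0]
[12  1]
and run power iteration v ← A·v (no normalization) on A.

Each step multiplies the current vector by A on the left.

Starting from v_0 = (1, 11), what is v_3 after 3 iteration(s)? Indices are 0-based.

v_3 = (12, 3)

v_0 = (1, 11).
v_1 = A·v_0 = (4, 10).
v_2 = A·v_1 = (3, 6).
v_3 = A·v_2 = (12, 3).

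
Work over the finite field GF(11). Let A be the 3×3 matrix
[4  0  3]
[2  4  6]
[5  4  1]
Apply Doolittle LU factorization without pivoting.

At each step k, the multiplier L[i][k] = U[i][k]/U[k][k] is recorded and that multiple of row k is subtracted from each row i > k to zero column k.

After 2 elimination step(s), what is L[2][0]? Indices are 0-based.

k=0: U[0][0]=4
  eliminate (1,0): mult=6, new row 1: (0, 4, 10); set L[1][0]=6
  eliminate (2,0): mult=4, new row 2: (0, 4, 0); set L[2][0]=4
k=1: U[1][1]=4
  eliminate (2,1): mult=1, new row 2: (0, 0, 1); set L[2][1]=1

L[2][0] = 4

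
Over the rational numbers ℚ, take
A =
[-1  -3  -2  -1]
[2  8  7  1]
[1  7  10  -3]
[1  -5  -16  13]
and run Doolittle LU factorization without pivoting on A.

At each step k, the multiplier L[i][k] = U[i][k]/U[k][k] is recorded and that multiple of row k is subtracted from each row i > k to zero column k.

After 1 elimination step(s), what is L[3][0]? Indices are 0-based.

L[3][0] = -1

[col 0] pivot -1
  R1 -= -2*R0 → (0, 2, 3, -1)  (L[1][0] := -2)
  R2 -= -1*R0 → (0, 4, 8, -4)  (L[2][0] := -1)
  R3 -= -1*R0 → (0, -8, -18, 12)  (L[3][0] := -1)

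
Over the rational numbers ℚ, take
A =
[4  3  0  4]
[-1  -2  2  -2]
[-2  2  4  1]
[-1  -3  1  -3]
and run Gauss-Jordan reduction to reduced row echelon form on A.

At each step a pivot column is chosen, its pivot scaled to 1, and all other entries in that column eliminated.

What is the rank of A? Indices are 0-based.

pivot(0,0)=4: scale R0 → (1, 3/4, 0, 1)
  clear (1,0): R1 −= (-1)R0 → (0, -5/4, 2, -1)
  clear (2,0): R2 −= (-2)R0 → (0, 7/2, 4, 3)
  clear (3,0): R3 −= (-1)R0 → (0, -9/4, 1, -2)
pivot(1,1)=-5/4: scale R1 → (0, 1, -8/5, 4/5)
  clear (0,1): R0 −= (3/4)R1 → (1, 0, 6/5, 2/5)
  clear (2,1): R2 −= (7/2)R1 → (0, 0, 48/5, 1/5)
  clear (3,1): R3 −= (-9/4)R1 → (0, 0, -13/5, -1/5)
pivot(2,2)=48/5: scale R2 → (0, 0, 1, 1/48)
  clear (0,2): R0 −= (6/5)R2 → (1, 0, 0, 3/8)
  clear (1,2): R1 −= (-8/5)R2 → (0, 1, 0, 5/6)
  clear (3,2): R3 −= (-13/5)R2 → (0, 0, 0, -7/48)
pivot(3,3)=-7/48: scale R3 → (0, 0, 0, 1)
  clear (0,3): R0 −= (3/8)R3 → (1, 0, 0, 0)
  clear (1,3): R1 −= (5/6)R3 → (0, 1, 0, 0)
  clear (2,3): R2 −= (1/48)R3 → (0, 0, 1, 0)

rank = 4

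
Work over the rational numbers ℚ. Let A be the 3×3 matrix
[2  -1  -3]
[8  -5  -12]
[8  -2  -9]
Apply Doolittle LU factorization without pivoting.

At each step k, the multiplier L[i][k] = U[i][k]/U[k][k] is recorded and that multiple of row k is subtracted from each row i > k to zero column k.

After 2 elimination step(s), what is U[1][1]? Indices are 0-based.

k=0: U[0][0]=2
  eliminate (1,0): mult=4, new row 1: (0, -1, 0); set L[1][0]=4
  eliminate (2,0): mult=4, new row 2: (0, 2, 3); set L[2][0]=4
k=1: U[1][1]=-1
  eliminate (2,1): mult=-2, new row 2: (0, 0, 3); set L[2][1]=-2

U[1][1] = -1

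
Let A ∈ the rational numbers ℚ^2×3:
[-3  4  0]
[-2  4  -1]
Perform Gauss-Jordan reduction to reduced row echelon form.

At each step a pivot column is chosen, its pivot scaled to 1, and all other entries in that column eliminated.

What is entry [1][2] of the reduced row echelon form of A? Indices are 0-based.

pivot(0,0)=-3: scale R0 → (1, -4/3, 0)
  clear (1,0): R1 −= (-2)R0 → (0, 4/3, -1)
pivot(1,1)=4/3: scale R1 → (0, 1, -3/4)
  clear (0,1): R0 −= (-4/3)R1 → (1, 0, -1)

M[1][2] = -3/4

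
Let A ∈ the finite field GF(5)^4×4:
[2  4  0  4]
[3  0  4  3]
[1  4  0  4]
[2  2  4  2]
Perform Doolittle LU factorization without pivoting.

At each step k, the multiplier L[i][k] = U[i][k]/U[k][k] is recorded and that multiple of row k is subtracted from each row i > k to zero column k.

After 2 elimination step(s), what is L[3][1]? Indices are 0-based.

L[3][1] = 2

k=0: U[0][0]=2
  eliminate (1,0): mult=4, new row 1: (0, 4, 4, 2); set L[1][0]=4
  eliminate (2,0): mult=3, new row 2: (0, 2, 0, 2); set L[2][0]=3
  eliminate (3,0): mult=1, new row 3: (0, 3, 4, 3); set L[3][0]=1
k=1: U[1][1]=4
  eliminate (2,1): mult=3, new row 2: (0, 0, 3, 1); set L[2][1]=3
  eliminate (3,1): mult=2, new row 3: (0, 0, 1, 4); set L[3][1]=2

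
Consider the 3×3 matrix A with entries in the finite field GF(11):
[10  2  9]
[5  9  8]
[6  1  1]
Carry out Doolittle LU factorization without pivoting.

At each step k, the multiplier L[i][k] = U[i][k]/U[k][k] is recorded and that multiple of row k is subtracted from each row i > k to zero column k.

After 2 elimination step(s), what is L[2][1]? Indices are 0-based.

L[2][1] = 3

k=0: U[0][0]=10
  eliminate (1,0): mult=6, new row 1: (0, 8, 9); set L[1][0]=6
  eliminate (2,0): mult=5, new row 2: (0, 2, 0); set L[2][0]=5
k=1: U[1][1]=8
  eliminate (2,1): mult=3, new row 2: (0, 0, 6); set L[2][1]=3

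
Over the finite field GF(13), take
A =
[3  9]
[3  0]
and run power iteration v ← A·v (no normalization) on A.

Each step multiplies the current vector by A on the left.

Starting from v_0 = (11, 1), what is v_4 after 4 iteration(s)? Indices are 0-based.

v_0 = (11, 1).
v_1 = A·v_0 = (3, 7).
v_2 = A·v_1 = (7, 9).
v_3 = A·v_2 = (11, 8).
v_4 = A·v_3 = (1, 7).

v_4 = (1, 7)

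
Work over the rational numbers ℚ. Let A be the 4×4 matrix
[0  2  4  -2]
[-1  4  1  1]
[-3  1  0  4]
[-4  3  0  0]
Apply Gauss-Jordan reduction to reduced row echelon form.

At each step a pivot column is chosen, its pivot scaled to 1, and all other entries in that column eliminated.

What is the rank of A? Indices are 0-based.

rank = 4

[1] R0 <-> R1
[1] R0 /= -1  ⇒  (1, -4, -1, -1)
     R2 -= -3·R0  ⇒  (0, -11, -3, 1)
     R3 -= -4·R0  ⇒  (0, -13, -4, -4)
[2] R1 /= 2  ⇒  (0, 1, 2, -1)
     R0 -= -4·R1  ⇒  (1, 0, 7, -5)
     R2 -= -11·R1  ⇒  (0, 0, 19, -10)
     R3 -= -13·R1  ⇒  (0, 0, 22, -17)
[3] R2 /= 19  ⇒  (0, 0, 1, -10/19)
     R0 -= 7·R2  ⇒  (1, 0, 0, -25/19)
     R1 -= 2·R2  ⇒  (0, 1, 0, 1/19)
     R3 -= 22·R2  ⇒  (0, 0, 0, -103/19)
[4] R3 /= -103/19  ⇒  (0, 0, 0, 1)
     R0 -= -25/19·R3  ⇒  (1, 0, 0, 0)
     R1 -= 1/19·R3  ⇒  (0, 1, 0, 0)
     R2 -= -10/19·R3  ⇒  (0, 0, 1, 0)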